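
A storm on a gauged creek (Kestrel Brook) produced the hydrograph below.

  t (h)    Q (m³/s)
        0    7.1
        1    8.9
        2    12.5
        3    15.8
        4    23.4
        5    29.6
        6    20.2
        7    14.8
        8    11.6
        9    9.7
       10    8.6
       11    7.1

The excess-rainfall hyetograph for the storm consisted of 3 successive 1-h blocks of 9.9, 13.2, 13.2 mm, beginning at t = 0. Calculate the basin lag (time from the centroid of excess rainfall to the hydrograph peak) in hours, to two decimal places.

t_L ≈ 3.41 h

Centroid of excess rainfall: t_c = Σ P_i·t̄_i / ΣP_i = 1.5909 h (block centres at 0.5, 1.5, 2.5 h).
Hydrograph peak occurs at t = 5 h, so basin lag t_L = 5 − 1.5909 = 3.41 h.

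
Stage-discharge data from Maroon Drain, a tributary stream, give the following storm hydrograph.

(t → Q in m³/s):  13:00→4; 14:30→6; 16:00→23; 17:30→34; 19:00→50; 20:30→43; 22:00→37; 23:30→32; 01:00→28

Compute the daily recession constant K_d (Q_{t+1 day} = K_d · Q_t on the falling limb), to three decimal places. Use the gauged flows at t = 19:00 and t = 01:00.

K_d ≈ 0.098

Between t = 19:00 and t = 01:00 the flow falls from 50 to 28 m³/s over 4×1.5 h = 6 h.
Per-interval ratio K = (28/50)^(1/4) = 0.8651; K_d = K^(24/1.5) = 0.098.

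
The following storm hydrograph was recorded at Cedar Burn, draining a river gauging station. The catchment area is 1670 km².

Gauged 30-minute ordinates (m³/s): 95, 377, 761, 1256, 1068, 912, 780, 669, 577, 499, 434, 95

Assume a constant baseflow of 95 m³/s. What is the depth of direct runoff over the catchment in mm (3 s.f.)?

Direct runoff: 0.0, 282.0, 666.0, 1161.0, 973.0, 817.0, 685.0, 574.0, 482.0, 404.0, 339.0, 0.0 m³/s; ΣQ_DR = 6383 m³/s.
V = ΣQ_DR · Δt = 6383 × 1800 s = 1.149 × 10^7 m³.
Over A = 1670 km², depth = V / A = 6.88 mm.

d ≈ 6.88 mm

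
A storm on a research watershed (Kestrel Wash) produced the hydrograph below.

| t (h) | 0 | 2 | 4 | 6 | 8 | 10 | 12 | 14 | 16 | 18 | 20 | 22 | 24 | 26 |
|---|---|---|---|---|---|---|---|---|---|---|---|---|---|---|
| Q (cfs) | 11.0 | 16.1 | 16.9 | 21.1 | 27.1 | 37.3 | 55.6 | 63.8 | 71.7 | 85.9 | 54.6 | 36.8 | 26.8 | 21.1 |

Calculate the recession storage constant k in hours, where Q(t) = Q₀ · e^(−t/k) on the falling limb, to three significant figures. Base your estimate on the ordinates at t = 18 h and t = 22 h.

k ≈ 4.72 h

On the falling limb, Q drops from 85.9 to 36.8 cfs between t = 18 h and t = 22 h (Δt = 4 h).
k = −Δt / ln(Q₂/Q₁) = −4 / ln(36.8/85.9) = 4.72 h.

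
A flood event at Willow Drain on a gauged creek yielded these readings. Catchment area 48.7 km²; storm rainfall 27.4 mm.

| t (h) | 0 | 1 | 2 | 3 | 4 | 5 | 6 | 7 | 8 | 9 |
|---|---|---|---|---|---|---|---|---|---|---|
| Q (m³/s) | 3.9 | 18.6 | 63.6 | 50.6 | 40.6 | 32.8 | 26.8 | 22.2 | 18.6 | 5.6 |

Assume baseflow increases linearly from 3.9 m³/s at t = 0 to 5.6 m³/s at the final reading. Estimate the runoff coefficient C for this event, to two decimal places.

C ≈ 0.64

ΣQ_DR = 235.8 m³/s; V = ΣQ_DR·Δt = 8.489 × 10^5 m³.
Runoff depth d = V / A = 17.43 mm.
C = d / P = 17.43 / 27.4 = 0.64.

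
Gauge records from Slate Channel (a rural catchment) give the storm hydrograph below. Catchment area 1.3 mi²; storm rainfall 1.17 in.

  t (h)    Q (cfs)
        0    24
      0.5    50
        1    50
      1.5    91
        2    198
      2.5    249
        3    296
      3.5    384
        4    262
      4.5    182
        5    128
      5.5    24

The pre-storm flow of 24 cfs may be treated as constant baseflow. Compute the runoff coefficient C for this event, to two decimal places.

C ≈ 0.84

ΣQ_DR = 1650 cfs; V = ΣQ_DR·Δt = 2.970 × 10^6 ft³.
Runoff depth d = V / A = 0.9834 in.
C = d / P = 0.9834 / 1.17 = 0.84.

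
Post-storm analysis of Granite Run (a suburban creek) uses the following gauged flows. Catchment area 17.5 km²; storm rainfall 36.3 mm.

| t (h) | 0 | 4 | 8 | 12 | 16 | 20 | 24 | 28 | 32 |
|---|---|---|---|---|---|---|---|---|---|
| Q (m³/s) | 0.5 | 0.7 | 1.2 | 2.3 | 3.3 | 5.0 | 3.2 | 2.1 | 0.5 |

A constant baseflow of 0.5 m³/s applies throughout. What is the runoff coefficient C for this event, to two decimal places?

C ≈ 0.32

ΣQ_DR = 14.30 m³/s; V = ΣQ_DR·Δt = 2.059 × 10^5 m³.
Runoff depth d = V / A = 11.77 mm.
C = d / P = 11.77 / 36.3 = 0.32.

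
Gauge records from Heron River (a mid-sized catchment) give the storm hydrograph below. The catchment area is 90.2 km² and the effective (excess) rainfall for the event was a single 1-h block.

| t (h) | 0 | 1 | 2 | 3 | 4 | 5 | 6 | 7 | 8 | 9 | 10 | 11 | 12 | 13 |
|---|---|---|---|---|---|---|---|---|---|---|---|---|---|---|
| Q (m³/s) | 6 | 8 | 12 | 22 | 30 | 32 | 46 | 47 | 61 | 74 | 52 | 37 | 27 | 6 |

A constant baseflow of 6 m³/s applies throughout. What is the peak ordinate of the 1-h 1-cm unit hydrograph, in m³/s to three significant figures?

Direct runoff: 0.0, 2.0, 6.0, 16.0, 24.0, 26.0, 40.0, 41.0, 55.0, 68.0, 46.0, 31.0, 21.0, 0.0 m³/s; ΣQ_DR = 376.0 m³/s, peak = 68.0 m³/s.
Runoff depth d = ΣQ_DR·Δt / A = 376.0 × 3600 / (90.2 km²) = 15.01 mm.
The 1-cm UH is the DRH scaled by (10 mm)/d, so U_p = 68.0 × 10/15.01 = 45.3 m³/s.

U_p ≈ 45.3 m³/s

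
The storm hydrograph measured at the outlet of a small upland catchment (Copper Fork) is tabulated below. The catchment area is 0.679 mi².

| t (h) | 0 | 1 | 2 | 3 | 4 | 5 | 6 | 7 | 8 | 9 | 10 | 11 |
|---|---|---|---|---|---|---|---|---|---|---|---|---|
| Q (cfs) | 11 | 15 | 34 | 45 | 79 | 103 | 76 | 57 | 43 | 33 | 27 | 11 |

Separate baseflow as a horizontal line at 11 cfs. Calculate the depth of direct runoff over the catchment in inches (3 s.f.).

Direct runoff: 0.0, 4.0, 23.0, 34.0, 68.0, 92.0, 65.0, 46.0, 32.0, 22.0, 16.0, 0.0 cfs; ΣQ_DR = 402.0 cfs.
V = ΣQ_DR · Δt = 402.0 × 3600 s = 1.447 × 10^6 ft³.
Over A = 0.679 mi², depth = V / A = 0.917 in.

d ≈ 0.917 in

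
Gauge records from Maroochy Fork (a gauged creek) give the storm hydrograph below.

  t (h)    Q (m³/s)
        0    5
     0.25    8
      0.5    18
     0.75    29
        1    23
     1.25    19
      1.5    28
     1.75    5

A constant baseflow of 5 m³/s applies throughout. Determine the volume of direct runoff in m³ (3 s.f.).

Direct-runoff ordinates (Q − Q_b): 0.0, 3.0, 13.0, 24.0, 18.0, 14.0, 23.0, 0.0 m³/s.
ΣQ_DR = 95.00 m³/s.
With Δt = 0.25 h = 900 s, V = ΣQ_DR · Δt = 95.00 × 900 = 85500 m³.

V ≈ 85500 m³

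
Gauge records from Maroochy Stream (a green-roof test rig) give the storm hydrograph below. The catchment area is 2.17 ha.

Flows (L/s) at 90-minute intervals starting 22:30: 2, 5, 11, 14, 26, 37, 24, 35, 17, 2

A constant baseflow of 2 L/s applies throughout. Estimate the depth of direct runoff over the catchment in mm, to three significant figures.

d ≈ 38.1 mm

Direct runoff: 0.0, 3.0, 9.0, 12.0, 24.0, 35.0, 22.0, 33.0, 15.0, 0.0 L/s; ΣQ_DR = 153.0 L/s.
V = ΣQ_DR · Δt = 153.0 × 5400 s = 8.262 × 10^5 L.
Over A = 2.17 ha, depth = V / A = 38.1 mm.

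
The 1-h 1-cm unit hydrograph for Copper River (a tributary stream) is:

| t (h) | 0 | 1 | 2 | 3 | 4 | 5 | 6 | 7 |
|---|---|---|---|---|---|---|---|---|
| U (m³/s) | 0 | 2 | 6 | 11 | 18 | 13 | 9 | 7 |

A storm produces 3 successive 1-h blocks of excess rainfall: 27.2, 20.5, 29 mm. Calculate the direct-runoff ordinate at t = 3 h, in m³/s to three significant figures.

Q ≈ 48.0 m³/s

By discrete convolution, Q_j = Σ (P_i / 10 mm) · U_{j−i}.
At t = 3 h (j=3): Q = (27.2/10)·11 + (20.5/10)·6 + (29/10)·2 = 48.0 m³/s.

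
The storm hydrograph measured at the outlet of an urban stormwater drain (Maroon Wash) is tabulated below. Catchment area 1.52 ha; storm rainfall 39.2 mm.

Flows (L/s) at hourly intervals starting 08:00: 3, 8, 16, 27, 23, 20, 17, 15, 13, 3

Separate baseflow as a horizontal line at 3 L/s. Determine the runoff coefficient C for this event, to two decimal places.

ΣQ_DR = 115.0 L/s; V = ΣQ_DR·Δt = 4.140 × 10^5 L.
Runoff depth d = V / A = 27.24 mm.
C = d / P = 27.24 / 39.2 = 0.69.

C ≈ 0.69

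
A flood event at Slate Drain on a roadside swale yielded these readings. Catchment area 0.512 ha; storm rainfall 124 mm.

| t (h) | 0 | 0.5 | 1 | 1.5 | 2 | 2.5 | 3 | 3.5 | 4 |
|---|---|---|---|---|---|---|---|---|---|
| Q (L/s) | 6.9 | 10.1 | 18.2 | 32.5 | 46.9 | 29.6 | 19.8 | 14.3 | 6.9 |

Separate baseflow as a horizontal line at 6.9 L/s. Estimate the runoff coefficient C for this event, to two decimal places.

ΣQ_DR = 123.1 L/s; V = ΣQ_DR·Δt = 2.216 × 10^5 L.
Runoff depth d = V / A = 43.28 mm.
C = d / P = 43.28 / 124 = 0.35.

C ≈ 0.35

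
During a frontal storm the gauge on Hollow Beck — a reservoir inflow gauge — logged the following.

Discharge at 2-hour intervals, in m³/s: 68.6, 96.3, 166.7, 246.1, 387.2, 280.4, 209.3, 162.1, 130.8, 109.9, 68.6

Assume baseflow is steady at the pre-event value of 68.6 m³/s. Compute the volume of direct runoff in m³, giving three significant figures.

Direct-runoff ordinates (Q − Q_b): 0.0, 27.7, 98.1, 177.5, 318.6, 211.8, 140.7, 93.5, 62.2, 41.3, 0.0 m³/s.
ΣQ_DR = 1171 m³/s.
With Δt = 2 h = 7200 s, V = ΣQ_DR · Δt = 1171 × 7200 = 8.43 × 10^6 m³.

V ≈ 8.43 × 10^6 m³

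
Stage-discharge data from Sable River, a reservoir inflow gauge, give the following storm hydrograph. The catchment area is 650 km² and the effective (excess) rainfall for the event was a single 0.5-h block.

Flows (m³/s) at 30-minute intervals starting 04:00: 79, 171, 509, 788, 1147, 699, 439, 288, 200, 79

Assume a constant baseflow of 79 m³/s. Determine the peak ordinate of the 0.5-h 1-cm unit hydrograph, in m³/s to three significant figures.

U_p ≈ 1070 m³/s

Direct runoff: 0.0, 92.0, 430.0, 709.0, 1068.0, 620.0, 360.0, 209.0, 121.0, 0.0 m³/s; ΣQ_DR = 3609 m³/s, peak = 1068.0 m³/s.
Runoff depth d = ΣQ_DR·Δt / A = 3609 × 1800 / (650 km²) = 9.994 mm.
The 1-cm UH is the DRH scaled by (10 mm)/d, so U_p = 1068.0 × 10/9.994 = 1070 m³/s.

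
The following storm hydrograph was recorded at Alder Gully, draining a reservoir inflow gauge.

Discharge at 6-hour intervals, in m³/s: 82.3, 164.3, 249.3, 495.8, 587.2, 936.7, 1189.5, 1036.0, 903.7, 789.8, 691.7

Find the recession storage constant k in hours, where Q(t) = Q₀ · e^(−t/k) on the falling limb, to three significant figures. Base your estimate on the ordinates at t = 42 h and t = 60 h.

k ≈ 44.6 h

On the falling limb, Q drops from 1036.0 to 691.7 m³/s between t = 42 h and t = 60 h (Δt = 18 h).
k = −Δt / ln(Q₂/Q₁) = −18 / ln(691.7/1036.0) = 44.6 h.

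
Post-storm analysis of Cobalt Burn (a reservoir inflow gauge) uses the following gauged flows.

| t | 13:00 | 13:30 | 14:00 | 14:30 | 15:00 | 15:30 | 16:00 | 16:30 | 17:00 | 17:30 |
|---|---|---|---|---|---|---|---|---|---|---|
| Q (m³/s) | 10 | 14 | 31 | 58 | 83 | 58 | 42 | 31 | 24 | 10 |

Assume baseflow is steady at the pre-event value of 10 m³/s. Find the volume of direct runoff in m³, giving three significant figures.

Direct-runoff ordinates (Q − Q_b): 0.0, 4.0, 21.0, 48.0, 73.0, 48.0, 32.0, 21.0, 14.0, 0.0 m³/s.
ΣQ_DR = 261.0 m³/s.
With Δt = 0.5 h = 1800 s, V = ΣQ_DR · Δt = 261.0 × 1800 = 4.70 × 10^5 m³.

V ≈ 4.70 × 10^5 m³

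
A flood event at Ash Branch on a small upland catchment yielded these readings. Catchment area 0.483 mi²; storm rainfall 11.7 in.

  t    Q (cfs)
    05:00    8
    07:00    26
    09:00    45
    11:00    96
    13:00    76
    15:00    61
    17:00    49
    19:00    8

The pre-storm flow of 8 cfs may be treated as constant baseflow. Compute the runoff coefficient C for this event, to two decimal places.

ΣQ_DR = 305.0 cfs; V = ΣQ_DR·Δt = 2.196 × 10^6 ft³.
Runoff depth d = V / A = 1.957 in.
C = d / P = 1.957 / 11.7 = 0.17.

C ≈ 0.17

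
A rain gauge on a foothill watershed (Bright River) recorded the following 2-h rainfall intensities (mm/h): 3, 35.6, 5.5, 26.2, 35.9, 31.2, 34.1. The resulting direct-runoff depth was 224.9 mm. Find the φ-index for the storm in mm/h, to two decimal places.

Only the 5 blocks with intensity above φ contribute runoff: 35.6, 26.2, 35.9, 31.2, 34.1 mm/h.
Σ(I−φ)·Δt = d  ⇒  (35.6+26.2+35.9+31.2+34.1 − 5φ)·2 = 224.9
φ = (163.0 − 224.9/2) / 5 = 10.11 mm/h.

φ ≈ 10.11 mm/h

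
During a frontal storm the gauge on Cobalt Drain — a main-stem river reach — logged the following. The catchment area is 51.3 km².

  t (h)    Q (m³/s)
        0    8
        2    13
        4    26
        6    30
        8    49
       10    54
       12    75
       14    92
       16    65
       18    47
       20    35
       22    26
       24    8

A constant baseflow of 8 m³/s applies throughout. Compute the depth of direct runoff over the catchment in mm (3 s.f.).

Direct runoff: 0.0, 5.0, 18.0, 22.0, 41.0, 46.0, 67.0, 84.0, 57.0, 39.0, 27.0, 18.0, 0.0 m³/s; ΣQ_DR = 424.0 m³/s.
V = ΣQ_DR · Δt = 424.0 × 7200 s = 3.053 × 10^6 m³.
Over A = 51.3 km², depth = V / A = 59.5 mm.

d ≈ 59.5 mm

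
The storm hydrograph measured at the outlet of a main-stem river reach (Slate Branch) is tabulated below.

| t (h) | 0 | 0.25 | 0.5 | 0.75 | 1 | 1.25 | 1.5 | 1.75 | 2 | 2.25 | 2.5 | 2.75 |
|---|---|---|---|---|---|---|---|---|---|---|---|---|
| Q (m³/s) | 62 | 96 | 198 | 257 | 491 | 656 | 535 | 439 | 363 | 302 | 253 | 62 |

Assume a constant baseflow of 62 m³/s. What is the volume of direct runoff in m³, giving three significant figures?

V ≈ 2.67 × 10^6 m³

Direct-runoff ordinates (Q − Q_b): 0.0, 34.0, 136.0, 195.0, 429.0, 594.0, 473.0, 377.0, 301.0, 240.0, 191.0, 0.0 m³/s.
ΣQ_DR = 2970 m³/s.
With Δt = 0.25 h = 900 s, V = ΣQ_DR · Δt = 2970 × 900 = 2.67 × 10^6 m³.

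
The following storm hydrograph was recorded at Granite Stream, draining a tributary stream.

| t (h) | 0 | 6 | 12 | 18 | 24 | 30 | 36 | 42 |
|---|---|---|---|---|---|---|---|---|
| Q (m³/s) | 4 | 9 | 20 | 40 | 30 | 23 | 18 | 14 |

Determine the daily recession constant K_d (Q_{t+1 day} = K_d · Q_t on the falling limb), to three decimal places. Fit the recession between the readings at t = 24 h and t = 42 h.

K_d ≈ 0.362

Between t = 24 h and t = 42 h the flow falls from 30 to 14 m³/s over 3×6 h = 18 h.
Per-interval ratio K = (14/30)^(1/3) = 0.7757; K_d = K^(24/6) = 0.362.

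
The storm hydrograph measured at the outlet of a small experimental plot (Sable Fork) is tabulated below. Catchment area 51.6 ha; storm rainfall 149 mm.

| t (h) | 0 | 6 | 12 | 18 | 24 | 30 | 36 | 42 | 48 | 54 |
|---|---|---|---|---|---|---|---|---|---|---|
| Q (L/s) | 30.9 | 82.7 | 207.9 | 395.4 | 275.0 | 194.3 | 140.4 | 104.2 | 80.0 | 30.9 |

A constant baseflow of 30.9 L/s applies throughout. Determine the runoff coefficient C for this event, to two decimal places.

ΣQ_DR = 1233 L/s; V = ΣQ_DR·Δt = 2.663 × 10^7 L.
Runoff depth d = V / A = 51.60 mm.
C = d / P = 51.60 / 149 = 0.35.

C ≈ 0.35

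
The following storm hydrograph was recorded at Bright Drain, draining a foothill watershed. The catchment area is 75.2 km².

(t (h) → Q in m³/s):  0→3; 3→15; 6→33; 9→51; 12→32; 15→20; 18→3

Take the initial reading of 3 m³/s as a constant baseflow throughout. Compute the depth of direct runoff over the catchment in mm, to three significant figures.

d ≈ 19.5 mm

Direct runoff: 0.0, 12.0, 30.0, 48.0, 29.0, 17.0, 0.0 m³/s; ΣQ_DR = 136.0 m³/s.
V = ΣQ_DR · Δt = 136.0 × 10800 s = 1.469 × 10^6 m³.
Over A = 75.2 km², depth = V / A = 19.5 mm.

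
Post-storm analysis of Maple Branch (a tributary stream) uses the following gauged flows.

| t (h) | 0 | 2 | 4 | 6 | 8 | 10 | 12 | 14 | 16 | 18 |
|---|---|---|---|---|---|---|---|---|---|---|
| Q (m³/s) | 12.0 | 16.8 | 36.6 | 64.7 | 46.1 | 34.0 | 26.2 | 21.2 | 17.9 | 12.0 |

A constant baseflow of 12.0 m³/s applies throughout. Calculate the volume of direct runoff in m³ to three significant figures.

V ≈ 1.21 × 10^6 m³

Direct-runoff ordinates (Q − Q_b): 0.0, 4.8, 24.6, 52.7, 34.1, 22.0, 14.2, 9.2, 5.9, 0.0 m³/s.
ΣQ_DR = 167.5 m³/s.
With Δt = 2 h = 7200 s, V = ΣQ_DR · Δt = 167.5 × 7200 = 1.21 × 10^6 m³.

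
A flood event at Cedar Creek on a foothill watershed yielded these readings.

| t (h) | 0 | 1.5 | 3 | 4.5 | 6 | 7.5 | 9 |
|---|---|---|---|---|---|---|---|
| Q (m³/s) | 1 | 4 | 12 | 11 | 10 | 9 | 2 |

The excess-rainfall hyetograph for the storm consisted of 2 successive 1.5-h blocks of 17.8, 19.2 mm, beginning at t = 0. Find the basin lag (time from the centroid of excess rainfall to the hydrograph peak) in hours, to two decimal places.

t_L ≈ 1.47 h

Centroid of excess rainfall: t_c = Σ P_i·t̄_i / ΣP_i = 1.5284 h (block centres at 0.75, 2.25 h).
Hydrograph peak occurs at t = 3 h, so basin lag t_L = 3 − 1.5284 = 1.47 h.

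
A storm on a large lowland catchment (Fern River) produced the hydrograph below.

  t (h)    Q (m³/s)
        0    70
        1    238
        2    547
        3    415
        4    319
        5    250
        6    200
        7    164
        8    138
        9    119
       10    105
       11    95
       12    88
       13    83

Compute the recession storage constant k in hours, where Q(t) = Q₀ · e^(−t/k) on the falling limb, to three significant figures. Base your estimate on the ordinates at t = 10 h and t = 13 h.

On the falling limb, Q drops from 105 to 83 m³/s between t = 10 h and t = 13 h (Δt = 3 h).
k = −Δt / ln(Q₂/Q₁) = −3 / ln(83/105) = 12.8 h.

k ≈ 12.8 h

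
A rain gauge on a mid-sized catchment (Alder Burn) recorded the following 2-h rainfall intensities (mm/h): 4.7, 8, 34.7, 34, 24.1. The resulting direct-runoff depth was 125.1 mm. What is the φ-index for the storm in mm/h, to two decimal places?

Only the 3 blocks with intensity above φ contribute runoff: 34.7, 34, 24.1 mm/h.
Σ(I−φ)·Δt = d  ⇒  (34.7+34+24.1 − 3φ)·2 = 125.1
φ = (92.80 − 125.1/2) / 3 = 10.08 mm/h.

φ ≈ 10.08 mm/h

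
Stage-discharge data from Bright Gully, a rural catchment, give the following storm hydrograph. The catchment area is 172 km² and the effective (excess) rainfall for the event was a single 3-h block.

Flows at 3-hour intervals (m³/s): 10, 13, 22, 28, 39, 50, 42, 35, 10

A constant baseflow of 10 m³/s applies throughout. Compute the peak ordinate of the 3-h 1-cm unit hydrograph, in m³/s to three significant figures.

U_p ≈ 40.1 m³/s

Direct runoff: 0.0, 3.0, 12.0, 18.0, 29.0, 40.0, 32.0, 25.0, 0.0 m³/s; ΣQ_DR = 159.0 m³/s, peak = 40.0 m³/s.
Runoff depth d = ΣQ_DR·Δt / A = 159.0 × 10800 / (172 km²) = 9.984 mm.
The 1-cm UH is the DRH scaled by (10 mm)/d, so U_p = 40.0 × 10/9.984 = 40.1 m³/s.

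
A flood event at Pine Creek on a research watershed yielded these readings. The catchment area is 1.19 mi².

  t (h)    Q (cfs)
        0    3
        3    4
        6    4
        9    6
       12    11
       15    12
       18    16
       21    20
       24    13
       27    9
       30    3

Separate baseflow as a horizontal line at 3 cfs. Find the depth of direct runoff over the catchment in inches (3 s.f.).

d ≈ 0.266 in

Direct runoff: 0.0, 1.0, 1.0, 3.0, 8.0, 9.0, 13.0, 17.0, 10.0, 6.0, 0.0 cfs; ΣQ_DR = 68.00 cfs.
V = ΣQ_DR · Δt = 68.00 × 10800 s = 7.344 × 10^5 ft³.
Over A = 1.19 mi², depth = V / A = 0.266 in.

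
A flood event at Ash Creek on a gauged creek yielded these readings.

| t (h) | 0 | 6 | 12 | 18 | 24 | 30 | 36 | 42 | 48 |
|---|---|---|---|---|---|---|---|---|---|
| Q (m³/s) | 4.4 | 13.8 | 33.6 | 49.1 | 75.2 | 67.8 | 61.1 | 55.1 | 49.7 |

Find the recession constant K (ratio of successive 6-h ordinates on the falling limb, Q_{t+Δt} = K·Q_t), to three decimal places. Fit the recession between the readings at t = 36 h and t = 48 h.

Using the recession-limb readings at t = 36 h and t = 48 h: Q falls from 61.1 to 49.7 m³/s over 2 intervals.
K = (Q₂/Q₁)^(1/2) = (49.7/61.1)^(1/2) = 0.902.

K ≈ 0.902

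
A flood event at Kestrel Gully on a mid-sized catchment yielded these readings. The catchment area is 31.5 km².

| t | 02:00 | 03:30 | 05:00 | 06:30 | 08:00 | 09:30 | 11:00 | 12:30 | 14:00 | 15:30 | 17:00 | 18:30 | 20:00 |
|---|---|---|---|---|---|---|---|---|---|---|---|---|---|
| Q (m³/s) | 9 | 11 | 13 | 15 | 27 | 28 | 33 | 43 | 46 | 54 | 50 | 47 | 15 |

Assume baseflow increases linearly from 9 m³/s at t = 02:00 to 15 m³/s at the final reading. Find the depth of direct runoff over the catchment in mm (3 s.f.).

Direct runoff: 0.00, 1.50, 3.00, 4.50, 16.00, 16.50, 21.00, 30.50, 33.00, 40.50, 36.00, 32.50, 0.00 m³/s; ΣQ_DR = 235.0 m³/s.
V = ΣQ_DR · Δt = 235.0 × 5400 s = 1.269 × 10^6 m³.
Over A = 31.5 km², depth = V / A = 40.3 mm.

d ≈ 40.3 mm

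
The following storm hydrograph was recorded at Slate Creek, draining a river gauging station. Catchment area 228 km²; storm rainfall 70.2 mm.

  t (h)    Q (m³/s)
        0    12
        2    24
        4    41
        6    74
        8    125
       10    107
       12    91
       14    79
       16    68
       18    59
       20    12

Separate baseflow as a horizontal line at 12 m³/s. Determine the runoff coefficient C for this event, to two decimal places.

C ≈ 0.25

ΣQ_DR = 560.0 m³/s; V = ΣQ_DR·Δt = 4.032 × 10^6 m³.
Runoff depth d = V / A = 17.68 mm.
C = d / P = 17.68 / 70.2 = 0.25.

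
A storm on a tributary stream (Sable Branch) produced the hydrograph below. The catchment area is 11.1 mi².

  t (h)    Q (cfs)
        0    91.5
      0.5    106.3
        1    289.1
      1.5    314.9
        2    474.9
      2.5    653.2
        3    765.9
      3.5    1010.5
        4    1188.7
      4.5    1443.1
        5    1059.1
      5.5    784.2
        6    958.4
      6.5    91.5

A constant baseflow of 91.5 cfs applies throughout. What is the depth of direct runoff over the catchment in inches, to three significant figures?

Direct runoff: 0.0, 14.8, 197.6, 223.4, 383.4, 561.7, 674.4, 919.0, 1097.2, 1351.6, 967.6, 692.7, 866.9, 0.0 cfs; ΣQ_DR = 7950 cfs.
V = ΣQ_DR · Δt = 7950 × 1800 s = 1.431 × 10^7 ft³.
Over A = 11.1 mi², depth = V / A = 0.555 in.

d ≈ 0.555 in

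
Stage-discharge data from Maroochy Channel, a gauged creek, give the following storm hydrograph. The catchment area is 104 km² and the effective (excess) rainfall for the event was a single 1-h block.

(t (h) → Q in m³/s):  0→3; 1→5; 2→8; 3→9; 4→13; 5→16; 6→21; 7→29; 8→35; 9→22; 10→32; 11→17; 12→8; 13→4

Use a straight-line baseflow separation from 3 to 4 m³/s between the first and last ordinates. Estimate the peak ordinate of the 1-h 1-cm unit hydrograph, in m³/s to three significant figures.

Direct runoff: 0.00, 1.92, 4.85, 5.77, 9.69, 12.62, 17.54, 25.46, 31.38, 18.31, 28.23, 13.15, 4.08, 0.00 m³/s; ΣQ_DR = 173.0 m³/s, peak = 31.38 m³/s.
Runoff depth d = ΣQ_DR·Δt / A = 173.0 × 3600 / (104 km²) = 5.988 mm.
The 1-cm UH is the DRH scaled by (10 mm)/d, so U_p = 31.38 × 10/5.988 = 52.4 m³/s.

U_p ≈ 52.4 m³/s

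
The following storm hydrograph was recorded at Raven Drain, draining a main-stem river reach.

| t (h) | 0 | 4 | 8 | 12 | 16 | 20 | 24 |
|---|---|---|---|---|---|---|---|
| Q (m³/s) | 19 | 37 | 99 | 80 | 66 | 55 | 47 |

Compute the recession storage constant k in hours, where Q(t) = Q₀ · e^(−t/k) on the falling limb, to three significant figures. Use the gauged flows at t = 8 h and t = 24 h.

On the falling limb, Q drops from 99 to 47 m³/s between t = 8 h and t = 24 h (Δt = 16 h).
k = −Δt / ln(Q₂/Q₁) = −16 / ln(47/99) = 21.5 h.

k ≈ 21.5 h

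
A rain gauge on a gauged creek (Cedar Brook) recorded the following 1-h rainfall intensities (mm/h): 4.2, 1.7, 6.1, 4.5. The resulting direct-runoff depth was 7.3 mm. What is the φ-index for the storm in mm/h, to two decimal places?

Only the 3 blocks with intensity above φ contribute runoff: 4.2, 6.1, 4.5 mm/h.
Σ(I−φ)·Δt = d  ⇒  (4.2+6.1+4.5 − 3φ)·1 = 7.3
φ = (14.80 − 7.3/1) / 3 = 2.50 mm/h.

φ ≈ 2.50 mm/h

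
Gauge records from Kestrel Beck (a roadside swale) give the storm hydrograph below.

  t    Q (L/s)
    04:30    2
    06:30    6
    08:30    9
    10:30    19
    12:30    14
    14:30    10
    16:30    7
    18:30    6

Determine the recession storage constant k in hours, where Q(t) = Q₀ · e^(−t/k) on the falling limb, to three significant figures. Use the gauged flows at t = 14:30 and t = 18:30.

On the falling limb, Q drops from 10 to 6 L/s between t = 14:30 and t = 18:30 (Δt = 4 h).
k = −Δt / ln(Q₂/Q₁) = −4 / ln(6/10) = 7.83 h.

k ≈ 7.83 h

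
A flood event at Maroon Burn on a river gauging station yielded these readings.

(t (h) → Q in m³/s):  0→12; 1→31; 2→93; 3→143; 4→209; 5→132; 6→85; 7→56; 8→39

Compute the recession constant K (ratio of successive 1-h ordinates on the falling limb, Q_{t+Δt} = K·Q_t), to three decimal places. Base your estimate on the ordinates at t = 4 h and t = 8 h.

K ≈ 0.657

Using the recession-limb readings at t = 4 h and t = 8 h: Q falls from 209 to 39 m³/s over 4 intervals.
K = (Q₂/Q₁)^(1/4) = (39/209)^(1/4) = 0.657.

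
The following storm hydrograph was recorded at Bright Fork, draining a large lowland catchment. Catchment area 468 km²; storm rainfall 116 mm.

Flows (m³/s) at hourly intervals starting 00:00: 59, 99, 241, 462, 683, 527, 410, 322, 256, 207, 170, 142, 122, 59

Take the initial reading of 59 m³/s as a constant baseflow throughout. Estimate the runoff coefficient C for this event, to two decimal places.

ΣQ_DR = 2933 m³/s; V = ΣQ_DR·Δt = 1.056 × 10^7 m³.
Runoff depth d = V / A = 22.56 mm.
C = d / P = 22.56 / 116 = 0.19.

C ≈ 0.19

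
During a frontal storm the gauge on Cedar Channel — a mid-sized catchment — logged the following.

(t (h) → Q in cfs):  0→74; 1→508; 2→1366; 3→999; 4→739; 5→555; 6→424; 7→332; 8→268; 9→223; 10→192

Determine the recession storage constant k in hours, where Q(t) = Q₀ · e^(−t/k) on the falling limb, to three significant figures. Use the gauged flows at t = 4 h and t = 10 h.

On the falling limb, Q drops from 739 to 192 cfs between t = 4 h and t = 10 h (Δt = 6 h).
k = −Δt / ln(Q₂/Q₁) = −6 / ln(192/739) = 4.45 h.

k ≈ 4.45 h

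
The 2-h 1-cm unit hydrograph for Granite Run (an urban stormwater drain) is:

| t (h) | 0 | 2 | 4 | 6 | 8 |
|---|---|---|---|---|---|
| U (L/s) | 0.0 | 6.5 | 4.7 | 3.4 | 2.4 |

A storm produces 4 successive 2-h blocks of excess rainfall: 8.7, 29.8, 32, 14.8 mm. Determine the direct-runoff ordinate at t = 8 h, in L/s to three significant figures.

Q ≈ 36.9 L/s

By discrete convolution, Q_j = Σ (P_i / 10 mm) · U_{j−i}.
At t = 8 h (j=4): Q = (8.7/10)·2.4 + (29.8/10)·3.4 + (32/10)·4.7 + (14.8/10)·6.5 = 36.9 L/s.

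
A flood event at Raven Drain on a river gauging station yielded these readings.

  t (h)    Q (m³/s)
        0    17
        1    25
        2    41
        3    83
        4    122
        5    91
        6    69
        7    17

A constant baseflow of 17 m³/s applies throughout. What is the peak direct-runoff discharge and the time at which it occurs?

Subtracting baseflow gives direct-runoff ordinates: 0.0, 8.0, 24.0, 66.0, 105.0, 74.0, 52.0, 0.0 m³/s.
The maximum is 105.0 m³/s, occurring at the reading for t = 4 h.

Q_p = 105.0 m³/s at t = 4 h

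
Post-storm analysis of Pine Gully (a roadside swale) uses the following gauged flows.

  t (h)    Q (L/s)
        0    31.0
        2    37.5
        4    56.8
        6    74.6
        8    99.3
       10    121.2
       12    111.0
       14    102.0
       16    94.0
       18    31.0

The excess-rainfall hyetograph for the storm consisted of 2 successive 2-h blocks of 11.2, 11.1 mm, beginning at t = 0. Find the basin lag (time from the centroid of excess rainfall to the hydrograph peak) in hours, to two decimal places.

Centroid of excess rainfall: t_c = Σ P_i·t̄_i / ΣP_i = 1.9955 h (block centres at 1, 3 h).
Hydrograph peak occurs at t = 10 h, so basin lag t_L = 10 − 1.9955 = 8.00 h.

t_L ≈ 8.00 h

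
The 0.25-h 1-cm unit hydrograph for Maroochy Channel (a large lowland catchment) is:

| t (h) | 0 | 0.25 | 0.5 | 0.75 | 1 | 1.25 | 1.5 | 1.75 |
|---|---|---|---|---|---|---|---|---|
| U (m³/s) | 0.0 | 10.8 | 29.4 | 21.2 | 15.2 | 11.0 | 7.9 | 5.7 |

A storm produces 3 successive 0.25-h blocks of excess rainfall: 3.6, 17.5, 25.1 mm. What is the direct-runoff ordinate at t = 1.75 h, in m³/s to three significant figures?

By discrete convolution, Q_j = Σ (P_i / 10 mm) · U_{j−i}.
At t = 1.75 h (j=7): Q = (3.6/10)·5.7 + (17.5/10)·7.9 + (25.1/10)·11.0 = 43.5 m³/s.

Q ≈ 43.5 m³/s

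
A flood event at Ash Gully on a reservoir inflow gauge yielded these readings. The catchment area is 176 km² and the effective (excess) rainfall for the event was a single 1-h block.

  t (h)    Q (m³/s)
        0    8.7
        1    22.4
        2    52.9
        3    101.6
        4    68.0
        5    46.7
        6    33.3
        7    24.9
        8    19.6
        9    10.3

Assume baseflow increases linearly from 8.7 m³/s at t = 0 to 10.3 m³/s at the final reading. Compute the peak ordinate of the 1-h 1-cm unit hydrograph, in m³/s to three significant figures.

Direct runoff: 0.00, 13.52, 43.84, 92.37, 58.59, 37.11, 23.53, 14.96, 9.48, 0.00 m³/s; ΣQ_DR = 293.4 m³/s, peak = 92.37 m³/s.
Runoff depth d = ΣQ_DR·Δt / A = 293.4 × 3600 / (176 km²) = 6.001 mm.
The 1-cm UH is the DRH scaled by (10 mm)/d, so U_p = 92.37 × 10/6.001 = 154 m³/s.

U_p ≈ 154 m³/s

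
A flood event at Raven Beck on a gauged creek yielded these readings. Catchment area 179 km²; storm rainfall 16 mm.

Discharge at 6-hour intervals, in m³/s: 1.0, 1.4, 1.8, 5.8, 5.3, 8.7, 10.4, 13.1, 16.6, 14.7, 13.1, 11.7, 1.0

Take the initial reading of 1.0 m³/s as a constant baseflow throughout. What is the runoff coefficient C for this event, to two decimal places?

C ≈ 0.69

ΣQ_DR = 91.60 m³/s; V = ΣQ_DR·Δt = 1.979 × 10^6 m³.
Runoff depth d = V / A = 11.05 mm.
C = d / P = 11.05 / 16 = 0.69.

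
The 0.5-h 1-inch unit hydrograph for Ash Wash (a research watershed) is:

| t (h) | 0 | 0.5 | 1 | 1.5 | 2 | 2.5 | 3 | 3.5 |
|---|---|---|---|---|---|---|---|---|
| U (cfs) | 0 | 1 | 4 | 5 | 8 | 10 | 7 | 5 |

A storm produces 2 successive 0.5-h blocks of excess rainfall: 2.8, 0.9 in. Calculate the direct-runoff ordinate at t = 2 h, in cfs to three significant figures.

Q ≈ 26.9 cfs

By discrete convolution, Q_j = Σ (P_i / 1 in) · U_{j−i}.
At t = 2 h (j=4): Q = (2.8/1)·8 + (0.9/1)·5 = 26.9 cfs.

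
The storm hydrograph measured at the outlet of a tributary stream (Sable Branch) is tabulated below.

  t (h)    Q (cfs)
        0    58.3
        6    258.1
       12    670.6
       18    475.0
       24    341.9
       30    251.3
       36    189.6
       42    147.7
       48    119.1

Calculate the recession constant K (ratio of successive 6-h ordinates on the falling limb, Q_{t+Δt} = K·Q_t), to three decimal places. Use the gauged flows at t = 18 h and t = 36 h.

K ≈ 0.736

Using the recession-limb readings at t = 18 h and t = 36 h: Q falls from 475.0 to 189.6 cfs over 3 intervals.
K = (Q₂/Q₁)^(1/3) = (189.6/475.0)^(1/3) = 0.736.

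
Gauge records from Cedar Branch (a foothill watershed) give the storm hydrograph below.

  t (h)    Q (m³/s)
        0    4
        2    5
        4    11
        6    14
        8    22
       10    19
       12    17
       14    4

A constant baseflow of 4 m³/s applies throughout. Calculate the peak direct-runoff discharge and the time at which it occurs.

Q_p = 18.0 m³/s at t = 8 h

Subtracting baseflow gives direct-runoff ordinates: 0.0, 1.0, 7.0, 10.0, 18.0, 15.0, 13.0, 0.0 m³/s.
The maximum is 18.0 m³/s, occurring at the reading for t = 8 h.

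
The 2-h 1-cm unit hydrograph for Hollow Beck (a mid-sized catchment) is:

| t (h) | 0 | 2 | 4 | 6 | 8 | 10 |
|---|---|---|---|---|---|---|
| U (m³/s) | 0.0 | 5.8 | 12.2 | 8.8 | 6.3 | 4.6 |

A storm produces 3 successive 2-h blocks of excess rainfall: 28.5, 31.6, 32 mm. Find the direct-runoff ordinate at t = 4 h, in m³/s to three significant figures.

Q ≈ 53.1 m³/s

By discrete convolution, Q_j = Σ (P_i / 10 mm) · U_{j−i}.
At t = 4 h (j=2): Q = (28.5/10)·12.2 + (31.6/10)·5.8 + (32/10)·0.0 = 53.1 m³/s.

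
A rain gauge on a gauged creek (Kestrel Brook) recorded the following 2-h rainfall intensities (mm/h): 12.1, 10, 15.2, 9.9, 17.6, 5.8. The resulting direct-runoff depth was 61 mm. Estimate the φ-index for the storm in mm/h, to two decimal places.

Only the 5 blocks with intensity above φ contribute runoff: 12.1, 10, 15.2, 9.9, 17.6 mm/h.
Σ(I−φ)·Δt = d  ⇒  (12.1+10+15.2+9.9+17.6 − 5φ)·2 = 61
φ = (64.80 − 61/2) / 5 = 6.86 mm/h.

φ ≈ 6.86 mm/h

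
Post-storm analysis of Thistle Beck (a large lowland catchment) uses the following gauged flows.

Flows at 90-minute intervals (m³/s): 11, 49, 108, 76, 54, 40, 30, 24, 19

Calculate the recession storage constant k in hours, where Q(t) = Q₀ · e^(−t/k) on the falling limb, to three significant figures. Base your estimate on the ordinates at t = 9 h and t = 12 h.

On the falling limb, Q drops from 30 to 19 m³/s between t = 9 h and t = 12 h (Δt = 3 h).
k = −Δt / ln(Q₂/Q₁) = −3 / ln(19/30) = 6.57 h.

k ≈ 6.57 h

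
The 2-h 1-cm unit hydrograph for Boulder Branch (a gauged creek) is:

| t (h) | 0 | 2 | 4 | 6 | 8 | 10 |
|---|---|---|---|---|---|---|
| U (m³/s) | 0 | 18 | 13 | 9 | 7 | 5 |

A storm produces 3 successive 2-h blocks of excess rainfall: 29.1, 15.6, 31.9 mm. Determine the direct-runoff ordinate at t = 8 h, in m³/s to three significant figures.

By discrete convolution, Q_j = Σ (P_i / 10 mm) · U_{j−i}.
At t = 8 h (j=4): Q = (29.1/10)·7 + (15.6/10)·9 + (31.9/10)·13 = 75.9 m³/s.

Q ≈ 75.9 m³/s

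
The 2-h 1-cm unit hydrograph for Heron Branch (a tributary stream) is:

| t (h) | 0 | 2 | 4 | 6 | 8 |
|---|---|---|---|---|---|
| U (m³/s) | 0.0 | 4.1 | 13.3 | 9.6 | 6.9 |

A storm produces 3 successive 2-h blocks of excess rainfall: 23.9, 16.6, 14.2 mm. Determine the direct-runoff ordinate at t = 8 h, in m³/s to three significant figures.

By discrete convolution, Q_j = Σ (P_i / 10 mm) · U_{j−i}.
At t = 8 h (j=4): Q = (23.9/10)·6.9 + (16.6/10)·9.6 + (14.2/10)·13.3 = 51.3 m³/s.

Q ≈ 51.3 m³/s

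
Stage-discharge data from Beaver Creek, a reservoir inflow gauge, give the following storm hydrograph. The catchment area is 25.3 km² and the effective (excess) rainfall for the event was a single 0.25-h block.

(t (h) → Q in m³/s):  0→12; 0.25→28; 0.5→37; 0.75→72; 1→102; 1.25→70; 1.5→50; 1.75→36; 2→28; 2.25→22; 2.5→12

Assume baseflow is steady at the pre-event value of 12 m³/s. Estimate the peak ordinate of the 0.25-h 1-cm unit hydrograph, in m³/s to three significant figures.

U_p ≈ 75.1 m³/s

Direct runoff: 0.0, 16.0, 25.0, 60.0, 90.0, 58.0, 38.0, 24.0, 16.0, 10.0, 0.0 m³/s; ΣQ_DR = 337.0 m³/s, peak = 90.0 m³/s.
Runoff depth d = ΣQ_DR·Δt / A = 337.0 × 900 / (25.3 km²) = 11.99 mm.
The 1-cm UH is the DRH scaled by (10 mm)/d, so U_p = 90.0 × 10/11.99 = 75.1 m³/s.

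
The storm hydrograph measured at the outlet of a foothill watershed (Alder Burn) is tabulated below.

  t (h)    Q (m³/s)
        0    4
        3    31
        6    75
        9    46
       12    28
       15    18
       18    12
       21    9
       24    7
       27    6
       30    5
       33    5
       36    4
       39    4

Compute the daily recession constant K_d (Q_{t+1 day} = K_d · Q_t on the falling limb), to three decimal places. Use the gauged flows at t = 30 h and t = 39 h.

Between t = 30 h and t = 39 h the flow falls from 5 to 4 m³/s over 3×3 h = 9 h.
Per-interval ratio K = (4/5)^(1/3) = 0.9283; K_d = K^(24/3) = 0.552.

K_d ≈ 0.552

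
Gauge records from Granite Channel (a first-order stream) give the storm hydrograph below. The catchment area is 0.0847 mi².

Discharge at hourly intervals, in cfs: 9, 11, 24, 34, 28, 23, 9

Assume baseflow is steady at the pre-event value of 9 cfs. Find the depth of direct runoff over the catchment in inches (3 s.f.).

d ≈ 1.37 in

Direct runoff: 0.0, 2.0, 15.0, 25.0, 19.0, 14.0, 0.0 cfs; ΣQ_DR = 75.00 cfs.
V = ΣQ_DR · Δt = 75.00 × 3600 s = 2.700 × 10^5 ft³.
Over A = 0.0847 mi², depth = V / A = 1.37 in.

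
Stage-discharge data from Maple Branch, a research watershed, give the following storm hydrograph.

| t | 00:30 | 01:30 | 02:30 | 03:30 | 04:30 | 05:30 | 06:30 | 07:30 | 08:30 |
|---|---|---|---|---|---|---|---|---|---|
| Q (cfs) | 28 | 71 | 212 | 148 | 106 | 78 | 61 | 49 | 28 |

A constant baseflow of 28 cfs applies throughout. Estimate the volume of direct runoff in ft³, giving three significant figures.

V ≈ 1.90 × 10^6 ft³

Direct-runoff ordinates (Q − Q_b): 0.0, 43.0, 184.0, 120.0, 78.0, 50.0, 33.0, 21.0, 0.0 cfs.
ΣQ_DR = 529.0 cfs.
With Δt = 1 h = 3600 s, V = ΣQ_DR · Δt = 529.0 × 3600 = 1.90 × 10^6 ft³.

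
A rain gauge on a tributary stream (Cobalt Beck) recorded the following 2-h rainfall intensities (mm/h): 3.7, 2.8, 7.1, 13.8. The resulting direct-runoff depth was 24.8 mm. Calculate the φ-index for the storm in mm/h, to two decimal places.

φ ≈ 4.25 mm/h

Only the 2 blocks with intensity above φ contribute runoff: 7.1, 13.8 mm/h.
Σ(I−φ)·Δt = d  ⇒  (7.1+13.8 − 2φ)·2 = 24.8
φ = (20.90 − 24.8/2) / 2 = 4.25 mm/h.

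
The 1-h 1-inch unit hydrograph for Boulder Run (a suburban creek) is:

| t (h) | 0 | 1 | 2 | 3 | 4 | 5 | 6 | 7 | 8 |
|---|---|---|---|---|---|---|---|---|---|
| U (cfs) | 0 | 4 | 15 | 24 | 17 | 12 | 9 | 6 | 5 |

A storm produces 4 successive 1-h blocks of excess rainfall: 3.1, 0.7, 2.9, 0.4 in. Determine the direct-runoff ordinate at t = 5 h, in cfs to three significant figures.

By discrete convolution, Q_j = Σ (P_i / 1 in) · U_{j−i}.
At t = 5 h (j=5): Q = (3.1/1)·12 + (0.7/1)·17 + (2.9/1)·24 + (0.4/1)·15 = 125 cfs.

Q ≈ 125 cfs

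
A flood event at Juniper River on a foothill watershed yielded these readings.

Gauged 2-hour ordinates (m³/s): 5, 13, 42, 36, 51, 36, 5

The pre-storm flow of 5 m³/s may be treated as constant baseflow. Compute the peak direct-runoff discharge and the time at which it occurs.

Q_p = 46.0 m³/s at t = 8 h

Subtracting baseflow gives direct-runoff ordinates: 0.0, 8.0, 37.0, 31.0, 46.0, 31.0, 0.0 m³/s.
The maximum is 46.0 m³/s, occurring at the reading for t = 8 h.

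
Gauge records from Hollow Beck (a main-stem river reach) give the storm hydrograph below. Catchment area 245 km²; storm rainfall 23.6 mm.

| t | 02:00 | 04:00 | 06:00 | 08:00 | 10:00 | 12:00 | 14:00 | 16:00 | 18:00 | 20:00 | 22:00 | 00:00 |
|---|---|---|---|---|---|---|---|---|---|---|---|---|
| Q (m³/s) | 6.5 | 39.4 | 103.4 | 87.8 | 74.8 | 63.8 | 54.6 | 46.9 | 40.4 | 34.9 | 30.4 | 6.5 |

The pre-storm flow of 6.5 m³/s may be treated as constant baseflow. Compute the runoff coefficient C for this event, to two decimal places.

C ≈ 0.64

ΣQ_DR = 511.4 m³/s; V = ΣQ_DR·Δt = 3.682 × 10^6 m³.
Runoff depth d = V / A = 15.03 mm.
C = d / P = 15.03 / 23.6 = 0.64.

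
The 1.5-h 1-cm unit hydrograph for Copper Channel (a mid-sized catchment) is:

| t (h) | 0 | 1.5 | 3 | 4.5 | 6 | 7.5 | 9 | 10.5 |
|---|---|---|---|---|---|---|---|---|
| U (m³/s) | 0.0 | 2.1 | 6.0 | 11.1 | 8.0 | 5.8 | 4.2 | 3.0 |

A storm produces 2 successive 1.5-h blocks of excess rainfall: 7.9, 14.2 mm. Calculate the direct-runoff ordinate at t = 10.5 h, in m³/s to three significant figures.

Q ≈ 8.33 m³/s

By discrete convolution, Q_j = Σ (P_i / 10 mm) · U_{j−i}.
At t = 10.5 h (j=7): Q = (7.9/10)·3.0 + (14.2/10)·4.2 = 8.33 m³/s.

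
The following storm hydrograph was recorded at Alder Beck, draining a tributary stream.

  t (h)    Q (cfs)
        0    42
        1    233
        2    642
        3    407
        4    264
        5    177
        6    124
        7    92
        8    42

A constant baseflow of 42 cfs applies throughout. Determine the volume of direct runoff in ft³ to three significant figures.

Direct-runoff ordinates (Q − Q_b): 0.0, 191.0, 600.0, 365.0, 222.0, 135.0, 82.0, 50.0, 0.0 cfs.
ΣQ_DR = 1645 cfs.
With Δt = 1 h = 3600 s, V = ΣQ_DR · Δt = 1645 × 3600 = 5.92 × 10^6 ft³.

V ≈ 5.92 × 10^6 ft³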